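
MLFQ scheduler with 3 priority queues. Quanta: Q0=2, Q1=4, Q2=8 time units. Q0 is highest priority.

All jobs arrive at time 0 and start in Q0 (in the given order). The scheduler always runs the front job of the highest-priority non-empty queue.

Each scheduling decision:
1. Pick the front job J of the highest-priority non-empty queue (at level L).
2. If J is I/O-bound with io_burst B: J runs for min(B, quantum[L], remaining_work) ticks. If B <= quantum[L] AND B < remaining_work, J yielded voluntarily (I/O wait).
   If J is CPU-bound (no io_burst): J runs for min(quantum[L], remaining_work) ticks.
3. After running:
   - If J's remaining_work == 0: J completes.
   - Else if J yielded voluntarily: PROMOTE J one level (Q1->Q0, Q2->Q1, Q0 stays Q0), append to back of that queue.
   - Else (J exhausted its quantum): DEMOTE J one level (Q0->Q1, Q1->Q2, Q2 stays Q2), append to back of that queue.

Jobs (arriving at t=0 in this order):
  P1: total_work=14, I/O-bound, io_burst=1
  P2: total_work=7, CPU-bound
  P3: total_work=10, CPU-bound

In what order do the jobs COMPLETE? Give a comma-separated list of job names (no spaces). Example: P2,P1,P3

Answer: P1,P2,P3

Derivation:
t=0-1: P1@Q0 runs 1, rem=13, I/O yield, promote→Q0. Q0=[P2,P3,P1] Q1=[] Q2=[]
t=1-3: P2@Q0 runs 2, rem=5, quantum used, demote→Q1. Q0=[P3,P1] Q1=[P2] Q2=[]
t=3-5: P3@Q0 runs 2, rem=8, quantum used, demote→Q1. Q0=[P1] Q1=[P2,P3] Q2=[]
t=5-6: P1@Q0 runs 1, rem=12, I/O yield, promote→Q0. Q0=[P1] Q1=[P2,P3] Q2=[]
t=6-7: P1@Q0 runs 1, rem=11, I/O yield, promote→Q0. Q0=[P1] Q1=[P2,P3] Q2=[]
t=7-8: P1@Q0 runs 1, rem=10, I/O yield, promote→Q0. Q0=[P1] Q1=[P2,P3] Q2=[]
t=8-9: P1@Q0 runs 1, rem=9, I/O yield, promote→Q0. Q0=[P1] Q1=[P2,P3] Q2=[]
t=9-10: P1@Q0 runs 1, rem=8, I/O yield, promote→Q0. Q0=[P1] Q1=[P2,P3] Q2=[]
t=10-11: P1@Q0 runs 1, rem=7, I/O yield, promote→Q0. Q0=[P1] Q1=[P2,P3] Q2=[]
t=11-12: P1@Q0 runs 1, rem=6, I/O yield, promote→Q0. Q0=[P1] Q1=[P2,P3] Q2=[]
t=12-13: P1@Q0 runs 1, rem=5, I/O yield, promote→Q0. Q0=[P1] Q1=[P2,P3] Q2=[]
t=13-14: P1@Q0 runs 1, rem=4, I/O yield, promote→Q0. Q0=[P1] Q1=[P2,P3] Q2=[]
t=14-15: P1@Q0 runs 1, rem=3, I/O yield, promote→Q0. Q0=[P1] Q1=[P2,P3] Q2=[]
t=15-16: P1@Q0 runs 1, rem=2, I/O yield, promote→Q0. Q0=[P1] Q1=[P2,P3] Q2=[]
t=16-17: P1@Q0 runs 1, rem=1, I/O yield, promote→Q0. Q0=[P1] Q1=[P2,P3] Q2=[]
t=17-18: P1@Q0 runs 1, rem=0, completes. Q0=[] Q1=[P2,P3] Q2=[]
t=18-22: P2@Q1 runs 4, rem=1, quantum used, demote→Q2. Q0=[] Q1=[P3] Q2=[P2]
t=22-26: P3@Q1 runs 4, rem=4, quantum used, demote→Q2. Q0=[] Q1=[] Q2=[P2,P3]
t=26-27: P2@Q2 runs 1, rem=0, completes. Q0=[] Q1=[] Q2=[P3]
t=27-31: P3@Q2 runs 4, rem=0, completes. Q0=[] Q1=[] Q2=[]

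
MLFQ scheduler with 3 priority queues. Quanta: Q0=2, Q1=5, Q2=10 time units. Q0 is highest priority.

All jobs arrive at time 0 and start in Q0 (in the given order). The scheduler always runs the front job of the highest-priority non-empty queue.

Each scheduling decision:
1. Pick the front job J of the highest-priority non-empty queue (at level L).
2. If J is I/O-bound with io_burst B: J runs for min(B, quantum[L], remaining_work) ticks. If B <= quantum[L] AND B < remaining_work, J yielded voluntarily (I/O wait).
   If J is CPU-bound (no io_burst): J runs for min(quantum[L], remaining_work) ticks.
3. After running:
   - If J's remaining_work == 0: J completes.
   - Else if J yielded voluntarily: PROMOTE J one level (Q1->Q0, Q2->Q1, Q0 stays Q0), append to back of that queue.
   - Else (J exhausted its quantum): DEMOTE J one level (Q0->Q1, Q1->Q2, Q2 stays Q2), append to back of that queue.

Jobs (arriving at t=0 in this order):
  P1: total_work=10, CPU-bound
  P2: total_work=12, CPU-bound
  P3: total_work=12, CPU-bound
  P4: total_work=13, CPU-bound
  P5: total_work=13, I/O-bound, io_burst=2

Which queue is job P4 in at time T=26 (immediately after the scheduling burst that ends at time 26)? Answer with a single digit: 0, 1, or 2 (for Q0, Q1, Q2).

t=0-2: P1@Q0 runs 2, rem=8, quantum used, demote→Q1. Q0=[P2,P3,P4,P5] Q1=[P1] Q2=[]
t=2-4: P2@Q0 runs 2, rem=10, quantum used, demote→Q1. Q0=[P3,P4,P5] Q1=[P1,P2] Q2=[]
t=4-6: P3@Q0 runs 2, rem=10, quantum used, demote→Q1. Q0=[P4,P5] Q1=[P1,P2,P3] Q2=[]
t=6-8: P4@Q0 runs 2, rem=11, quantum used, demote→Q1. Q0=[P5] Q1=[P1,P2,P3,P4] Q2=[]
t=8-10: P5@Q0 runs 2, rem=11, I/O yield, promote→Q0. Q0=[P5] Q1=[P1,P2,P3,P4] Q2=[]
t=10-12: P5@Q0 runs 2, rem=9, I/O yield, promote→Q0. Q0=[P5] Q1=[P1,P2,P3,P4] Q2=[]
t=12-14: P5@Q0 runs 2, rem=7, I/O yield, promote→Q0. Q0=[P5] Q1=[P1,P2,P3,P4] Q2=[]
t=14-16: P5@Q0 runs 2, rem=5, I/O yield, promote→Q0. Q0=[P5] Q1=[P1,P2,P3,P4] Q2=[]
t=16-18: P5@Q0 runs 2, rem=3, I/O yield, promote→Q0. Q0=[P5] Q1=[P1,P2,P3,P4] Q2=[]
t=18-20: P5@Q0 runs 2, rem=1, I/O yield, promote→Q0. Q0=[P5] Q1=[P1,P2,P3,P4] Q2=[]
t=20-21: P5@Q0 runs 1, rem=0, completes. Q0=[] Q1=[P1,P2,P3,P4] Q2=[]
t=21-26: P1@Q1 runs 5, rem=3, quantum used, demote→Q2. Q0=[] Q1=[P2,P3,P4] Q2=[P1]
t=26-31: P2@Q1 runs 5, rem=5, quantum used, demote→Q2. Q0=[] Q1=[P3,P4] Q2=[P1,P2]
t=31-36: P3@Q1 runs 5, rem=5, quantum used, demote→Q2. Q0=[] Q1=[P4] Q2=[P1,P2,P3]
t=36-41: P4@Q1 runs 5, rem=6, quantum used, demote→Q2. Q0=[] Q1=[] Q2=[P1,P2,P3,P4]
t=41-44: P1@Q2 runs 3, rem=0, completes. Q0=[] Q1=[] Q2=[P2,P3,P4]
t=44-49: P2@Q2 runs 5, rem=0, completes. Q0=[] Q1=[] Q2=[P3,P4]
t=49-54: P3@Q2 runs 5, rem=0, completes. Q0=[] Q1=[] Q2=[P4]
t=54-60: P4@Q2 runs 6, rem=0, completes. Q0=[] Q1=[] Q2=[]

Answer: 1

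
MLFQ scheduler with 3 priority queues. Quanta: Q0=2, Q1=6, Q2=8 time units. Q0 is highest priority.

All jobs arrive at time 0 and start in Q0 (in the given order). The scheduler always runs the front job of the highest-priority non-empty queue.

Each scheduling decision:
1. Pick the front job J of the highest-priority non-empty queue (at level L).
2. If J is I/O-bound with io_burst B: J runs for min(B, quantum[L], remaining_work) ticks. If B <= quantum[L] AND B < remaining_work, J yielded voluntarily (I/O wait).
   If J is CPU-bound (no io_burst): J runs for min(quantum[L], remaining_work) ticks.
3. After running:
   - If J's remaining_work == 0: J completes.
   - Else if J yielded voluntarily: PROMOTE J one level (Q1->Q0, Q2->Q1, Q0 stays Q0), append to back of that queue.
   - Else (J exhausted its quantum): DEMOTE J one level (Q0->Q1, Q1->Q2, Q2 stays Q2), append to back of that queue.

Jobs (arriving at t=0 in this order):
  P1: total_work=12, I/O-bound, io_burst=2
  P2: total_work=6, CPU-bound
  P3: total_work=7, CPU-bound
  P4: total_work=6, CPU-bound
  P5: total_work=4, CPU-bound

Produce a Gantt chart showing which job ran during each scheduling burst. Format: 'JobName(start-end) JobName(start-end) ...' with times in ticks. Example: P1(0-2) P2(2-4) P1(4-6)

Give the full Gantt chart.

Answer: P1(0-2) P2(2-4) P3(4-6) P4(6-8) P5(8-10) P1(10-12) P1(12-14) P1(14-16) P1(16-18) P1(18-20) P2(20-24) P3(24-29) P4(29-33) P5(33-35)

Derivation:
t=0-2: P1@Q0 runs 2, rem=10, I/O yield, promote→Q0. Q0=[P2,P3,P4,P5,P1] Q1=[] Q2=[]
t=2-4: P2@Q0 runs 2, rem=4, quantum used, demote→Q1. Q0=[P3,P4,P5,P1] Q1=[P2] Q2=[]
t=4-6: P3@Q0 runs 2, rem=5, quantum used, demote→Q1. Q0=[P4,P5,P1] Q1=[P2,P3] Q2=[]
t=6-8: P4@Q0 runs 2, rem=4, quantum used, demote→Q1. Q0=[P5,P1] Q1=[P2,P3,P4] Q2=[]
t=8-10: P5@Q0 runs 2, rem=2, quantum used, demote→Q1. Q0=[P1] Q1=[P2,P3,P4,P5] Q2=[]
t=10-12: P1@Q0 runs 2, rem=8, I/O yield, promote→Q0. Q0=[P1] Q1=[P2,P3,P4,P5] Q2=[]
t=12-14: P1@Q0 runs 2, rem=6, I/O yield, promote→Q0. Q0=[P1] Q1=[P2,P3,P4,P5] Q2=[]
t=14-16: P1@Q0 runs 2, rem=4, I/O yield, promote→Q0. Q0=[P1] Q1=[P2,P3,P4,P5] Q2=[]
t=16-18: P1@Q0 runs 2, rem=2, I/O yield, promote→Q0. Q0=[P1] Q1=[P2,P3,P4,P5] Q2=[]
t=18-20: P1@Q0 runs 2, rem=0, completes. Q0=[] Q1=[P2,P3,P4,P5] Q2=[]
t=20-24: P2@Q1 runs 4, rem=0, completes. Q0=[] Q1=[P3,P4,P5] Q2=[]
t=24-29: P3@Q1 runs 5, rem=0, completes. Q0=[] Q1=[P4,P5] Q2=[]
t=29-33: P4@Q1 runs 4, rem=0, completes. Q0=[] Q1=[P5] Q2=[]
t=33-35: P5@Q1 runs 2, rem=0, completes. Q0=[] Q1=[] Q2=[]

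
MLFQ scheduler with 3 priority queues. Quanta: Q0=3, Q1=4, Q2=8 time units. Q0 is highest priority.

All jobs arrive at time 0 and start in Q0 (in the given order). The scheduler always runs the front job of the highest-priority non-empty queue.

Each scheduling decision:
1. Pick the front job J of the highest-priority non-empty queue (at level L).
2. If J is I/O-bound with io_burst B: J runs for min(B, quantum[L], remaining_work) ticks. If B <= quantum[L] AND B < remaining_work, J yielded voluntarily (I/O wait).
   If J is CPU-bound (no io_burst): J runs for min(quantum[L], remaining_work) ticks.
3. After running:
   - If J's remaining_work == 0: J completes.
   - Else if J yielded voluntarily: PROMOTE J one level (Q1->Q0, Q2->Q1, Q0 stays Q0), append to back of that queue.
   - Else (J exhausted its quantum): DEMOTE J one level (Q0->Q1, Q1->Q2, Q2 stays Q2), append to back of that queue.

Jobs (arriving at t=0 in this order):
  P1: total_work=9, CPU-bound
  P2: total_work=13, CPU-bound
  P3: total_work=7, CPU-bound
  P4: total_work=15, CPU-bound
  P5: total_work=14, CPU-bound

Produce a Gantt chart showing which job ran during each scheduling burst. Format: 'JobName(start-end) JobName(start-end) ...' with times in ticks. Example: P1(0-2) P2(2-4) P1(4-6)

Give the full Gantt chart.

t=0-3: P1@Q0 runs 3, rem=6, quantum used, demote→Q1. Q0=[P2,P3,P4,P5] Q1=[P1] Q2=[]
t=3-6: P2@Q0 runs 3, rem=10, quantum used, demote→Q1. Q0=[P3,P4,P5] Q1=[P1,P2] Q2=[]
t=6-9: P3@Q0 runs 3, rem=4, quantum used, demote→Q1. Q0=[P4,P5] Q1=[P1,P2,P3] Q2=[]
t=9-12: P4@Q0 runs 3, rem=12, quantum used, demote→Q1. Q0=[P5] Q1=[P1,P2,P3,P4] Q2=[]
t=12-15: P5@Q0 runs 3, rem=11, quantum used, demote→Q1. Q0=[] Q1=[P1,P2,P3,P4,P5] Q2=[]
t=15-19: P1@Q1 runs 4, rem=2, quantum used, demote→Q2. Q0=[] Q1=[P2,P3,P4,P5] Q2=[P1]
t=19-23: P2@Q1 runs 4, rem=6, quantum used, demote→Q2. Q0=[] Q1=[P3,P4,P5] Q2=[P1,P2]
t=23-27: P3@Q1 runs 4, rem=0, completes. Q0=[] Q1=[P4,P5] Q2=[P1,P2]
t=27-31: P4@Q1 runs 4, rem=8, quantum used, demote→Q2. Q0=[] Q1=[P5] Q2=[P1,P2,P4]
t=31-35: P5@Q1 runs 4, rem=7, quantum used, demote→Q2. Q0=[] Q1=[] Q2=[P1,P2,P4,P5]
t=35-37: P1@Q2 runs 2, rem=0, completes. Q0=[] Q1=[] Q2=[P2,P4,P5]
t=37-43: P2@Q2 runs 6, rem=0, completes. Q0=[] Q1=[] Q2=[P4,P5]
t=43-51: P4@Q2 runs 8, rem=0, completes. Q0=[] Q1=[] Q2=[P5]
t=51-58: P5@Q2 runs 7, rem=0, completes. Q0=[] Q1=[] Q2=[]

Answer: P1(0-3) P2(3-6) P3(6-9) P4(9-12) P5(12-15) P1(15-19) P2(19-23) P3(23-27) P4(27-31) P5(31-35) P1(35-37) P2(37-43) P4(43-51) P5(51-58)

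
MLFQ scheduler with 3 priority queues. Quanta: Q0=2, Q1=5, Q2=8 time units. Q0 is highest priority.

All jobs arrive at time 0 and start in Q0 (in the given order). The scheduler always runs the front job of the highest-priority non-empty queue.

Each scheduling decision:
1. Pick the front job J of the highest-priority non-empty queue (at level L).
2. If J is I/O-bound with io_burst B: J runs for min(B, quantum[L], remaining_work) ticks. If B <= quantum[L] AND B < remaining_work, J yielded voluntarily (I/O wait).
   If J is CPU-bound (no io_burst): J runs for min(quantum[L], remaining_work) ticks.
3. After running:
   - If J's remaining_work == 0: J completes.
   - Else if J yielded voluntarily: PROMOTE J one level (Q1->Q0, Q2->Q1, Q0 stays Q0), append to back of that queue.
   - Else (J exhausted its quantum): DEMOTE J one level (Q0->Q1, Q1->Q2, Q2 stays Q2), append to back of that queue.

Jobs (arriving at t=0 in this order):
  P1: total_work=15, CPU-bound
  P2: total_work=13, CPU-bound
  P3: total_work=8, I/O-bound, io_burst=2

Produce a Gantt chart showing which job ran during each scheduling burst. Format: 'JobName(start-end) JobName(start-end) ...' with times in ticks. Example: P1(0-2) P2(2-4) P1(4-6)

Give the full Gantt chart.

Answer: P1(0-2) P2(2-4) P3(4-6) P3(6-8) P3(8-10) P3(10-12) P1(12-17) P2(17-22) P1(22-30) P2(30-36)

Derivation:
t=0-2: P1@Q0 runs 2, rem=13, quantum used, demote→Q1. Q0=[P2,P3] Q1=[P1] Q2=[]
t=2-4: P2@Q0 runs 2, rem=11, quantum used, demote→Q1. Q0=[P3] Q1=[P1,P2] Q2=[]
t=4-6: P3@Q0 runs 2, rem=6, I/O yield, promote→Q0. Q0=[P3] Q1=[P1,P2] Q2=[]
t=6-8: P3@Q0 runs 2, rem=4, I/O yield, promote→Q0. Q0=[P3] Q1=[P1,P2] Q2=[]
t=8-10: P3@Q0 runs 2, rem=2, I/O yield, promote→Q0. Q0=[P3] Q1=[P1,P2] Q2=[]
t=10-12: P3@Q0 runs 2, rem=0, completes. Q0=[] Q1=[P1,P2] Q2=[]
t=12-17: P1@Q1 runs 5, rem=8, quantum used, demote→Q2. Q0=[] Q1=[P2] Q2=[P1]
t=17-22: P2@Q1 runs 5, rem=6, quantum used, demote→Q2. Q0=[] Q1=[] Q2=[P1,P2]
t=22-30: P1@Q2 runs 8, rem=0, completes. Q0=[] Q1=[] Q2=[P2]
t=30-36: P2@Q2 runs 6, rem=0, completes. Q0=[] Q1=[] Q2=[]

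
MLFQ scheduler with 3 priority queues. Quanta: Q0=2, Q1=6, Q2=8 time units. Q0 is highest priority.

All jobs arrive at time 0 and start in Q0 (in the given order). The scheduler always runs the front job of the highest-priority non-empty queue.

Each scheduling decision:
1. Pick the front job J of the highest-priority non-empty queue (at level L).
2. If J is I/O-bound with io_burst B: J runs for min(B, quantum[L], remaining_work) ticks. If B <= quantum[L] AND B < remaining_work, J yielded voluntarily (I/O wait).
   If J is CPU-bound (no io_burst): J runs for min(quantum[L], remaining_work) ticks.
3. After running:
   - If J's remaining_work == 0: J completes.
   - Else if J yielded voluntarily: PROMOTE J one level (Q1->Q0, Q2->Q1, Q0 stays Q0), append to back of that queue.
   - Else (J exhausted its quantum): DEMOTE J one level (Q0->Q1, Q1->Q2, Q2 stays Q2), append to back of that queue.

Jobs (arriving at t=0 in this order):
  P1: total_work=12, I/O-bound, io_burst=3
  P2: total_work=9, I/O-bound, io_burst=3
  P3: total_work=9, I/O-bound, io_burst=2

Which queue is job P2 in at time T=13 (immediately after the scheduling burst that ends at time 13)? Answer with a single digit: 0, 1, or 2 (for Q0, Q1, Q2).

Answer: 1

Derivation:
t=0-2: P1@Q0 runs 2, rem=10, quantum used, demote→Q1. Q0=[P2,P3] Q1=[P1] Q2=[]
t=2-4: P2@Q0 runs 2, rem=7, quantum used, demote→Q1. Q0=[P3] Q1=[P1,P2] Q2=[]
t=4-6: P3@Q0 runs 2, rem=7, I/O yield, promote→Q0. Q0=[P3] Q1=[P1,P2] Q2=[]
t=6-8: P3@Q0 runs 2, rem=5, I/O yield, promote→Q0. Q0=[P3] Q1=[P1,P2] Q2=[]
t=8-10: P3@Q0 runs 2, rem=3, I/O yield, promote→Q0. Q0=[P3] Q1=[P1,P2] Q2=[]
t=10-12: P3@Q0 runs 2, rem=1, I/O yield, promote→Q0. Q0=[P3] Q1=[P1,P2] Q2=[]
t=12-13: P3@Q0 runs 1, rem=0, completes. Q0=[] Q1=[P1,P2] Q2=[]
t=13-16: P1@Q1 runs 3, rem=7, I/O yield, promote→Q0. Q0=[P1] Q1=[P2] Q2=[]
t=16-18: P1@Q0 runs 2, rem=5, quantum used, demote→Q1. Q0=[] Q1=[P2,P1] Q2=[]
t=18-21: P2@Q1 runs 3, rem=4, I/O yield, promote→Q0. Q0=[P2] Q1=[P1] Q2=[]
t=21-23: P2@Q0 runs 2, rem=2, quantum used, demote→Q1. Q0=[] Q1=[P1,P2] Q2=[]
t=23-26: P1@Q1 runs 3, rem=2, I/O yield, promote→Q0. Q0=[P1] Q1=[P2] Q2=[]
t=26-28: P1@Q0 runs 2, rem=0, completes. Q0=[] Q1=[P2] Q2=[]
t=28-30: P2@Q1 runs 2, rem=0, completes. Q0=[] Q1=[] Q2=[]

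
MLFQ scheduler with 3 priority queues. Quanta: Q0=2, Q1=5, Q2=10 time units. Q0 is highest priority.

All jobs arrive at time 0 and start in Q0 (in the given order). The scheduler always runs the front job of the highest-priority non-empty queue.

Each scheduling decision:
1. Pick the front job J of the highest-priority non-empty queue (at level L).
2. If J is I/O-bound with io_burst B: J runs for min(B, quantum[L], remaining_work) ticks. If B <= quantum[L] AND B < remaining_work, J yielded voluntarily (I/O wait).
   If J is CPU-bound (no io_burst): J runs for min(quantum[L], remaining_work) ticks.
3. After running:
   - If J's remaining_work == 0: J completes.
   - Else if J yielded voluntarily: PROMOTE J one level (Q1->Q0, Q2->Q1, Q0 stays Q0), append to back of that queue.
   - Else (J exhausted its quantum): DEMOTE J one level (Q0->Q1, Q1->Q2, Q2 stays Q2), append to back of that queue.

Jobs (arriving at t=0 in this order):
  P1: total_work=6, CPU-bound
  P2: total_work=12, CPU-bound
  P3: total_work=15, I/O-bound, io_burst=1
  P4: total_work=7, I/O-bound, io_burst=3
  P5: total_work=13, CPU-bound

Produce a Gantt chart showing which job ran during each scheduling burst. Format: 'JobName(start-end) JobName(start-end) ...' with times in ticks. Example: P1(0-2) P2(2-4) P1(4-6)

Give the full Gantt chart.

Answer: P1(0-2) P2(2-4) P3(4-5) P4(5-7) P5(7-9) P3(9-10) P3(10-11) P3(11-12) P3(12-13) P3(13-14) P3(14-15) P3(15-16) P3(16-17) P3(17-18) P3(18-19) P3(19-20) P3(20-21) P3(21-22) P3(22-23) P1(23-27) P2(27-32) P4(32-35) P4(35-37) P5(37-42) P2(42-47) P5(47-53)

Derivation:
t=0-2: P1@Q0 runs 2, rem=4, quantum used, demote→Q1. Q0=[P2,P3,P4,P5] Q1=[P1] Q2=[]
t=2-4: P2@Q0 runs 2, rem=10, quantum used, demote→Q1. Q0=[P3,P4,P5] Q1=[P1,P2] Q2=[]
t=4-5: P3@Q0 runs 1, rem=14, I/O yield, promote→Q0. Q0=[P4,P5,P3] Q1=[P1,P2] Q2=[]
t=5-7: P4@Q0 runs 2, rem=5, quantum used, demote→Q1. Q0=[P5,P3] Q1=[P1,P2,P4] Q2=[]
t=7-9: P5@Q0 runs 2, rem=11, quantum used, demote→Q1. Q0=[P3] Q1=[P1,P2,P4,P5] Q2=[]
t=9-10: P3@Q0 runs 1, rem=13, I/O yield, promote→Q0. Q0=[P3] Q1=[P1,P2,P4,P5] Q2=[]
t=10-11: P3@Q0 runs 1, rem=12, I/O yield, promote→Q0. Q0=[P3] Q1=[P1,P2,P4,P5] Q2=[]
t=11-12: P3@Q0 runs 1, rem=11, I/O yield, promote→Q0. Q0=[P3] Q1=[P1,P2,P4,P5] Q2=[]
t=12-13: P3@Q0 runs 1, rem=10, I/O yield, promote→Q0. Q0=[P3] Q1=[P1,P2,P4,P5] Q2=[]
t=13-14: P3@Q0 runs 1, rem=9, I/O yield, promote→Q0. Q0=[P3] Q1=[P1,P2,P4,P5] Q2=[]
t=14-15: P3@Q0 runs 1, rem=8, I/O yield, promote→Q0. Q0=[P3] Q1=[P1,P2,P4,P5] Q2=[]
t=15-16: P3@Q0 runs 1, rem=7, I/O yield, promote→Q0. Q0=[P3] Q1=[P1,P2,P4,P5] Q2=[]
t=16-17: P3@Q0 runs 1, rem=6, I/O yield, promote→Q0. Q0=[P3] Q1=[P1,P2,P4,P5] Q2=[]
t=17-18: P3@Q0 runs 1, rem=5, I/O yield, promote→Q0. Q0=[P3] Q1=[P1,P2,P4,P5] Q2=[]
t=18-19: P3@Q0 runs 1, rem=4, I/O yield, promote→Q0. Q0=[P3] Q1=[P1,P2,P4,P5] Q2=[]
t=19-20: P3@Q0 runs 1, rem=3, I/O yield, promote→Q0. Q0=[P3] Q1=[P1,P2,P4,P5] Q2=[]
t=20-21: P3@Q0 runs 1, rem=2, I/O yield, promote→Q0. Q0=[P3] Q1=[P1,P2,P4,P5] Q2=[]
t=21-22: P3@Q0 runs 1, rem=1, I/O yield, promote→Q0. Q0=[P3] Q1=[P1,P2,P4,P5] Q2=[]
t=22-23: P3@Q0 runs 1, rem=0, completes. Q0=[] Q1=[P1,P2,P4,P5] Q2=[]
t=23-27: P1@Q1 runs 4, rem=0, completes. Q0=[] Q1=[P2,P4,P5] Q2=[]
t=27-32: P2@Q1 runs 5, rem=5, quantum used, demote→Q2. Q0=[] Q1=[P4,P5] Q2=[P2]
t=32-35: P4@Q1 runs 3, rem=2, I/O yield, promote→Q0. Q0=[P4] Q1=[P5] Q2=[P2]
t=35-37: P4@Q0 runs 2, rem=0, completes. Q0=[] Q1=[P5] Q2=[P2]
t=37-42: P5@Q1 runs 5, rem=6, quantum used, demote→Q2. Q0=[] Q1=[] Q2=[P2,P5]
t=42-47: P2@Q2 runs 5, rem=0, completes. Q0=[] Q1=[] Q2=[P5]
t=47-53: P5@Q2 runs 6, rem=0, completes. Q0=[] Q1=[] Q2=[]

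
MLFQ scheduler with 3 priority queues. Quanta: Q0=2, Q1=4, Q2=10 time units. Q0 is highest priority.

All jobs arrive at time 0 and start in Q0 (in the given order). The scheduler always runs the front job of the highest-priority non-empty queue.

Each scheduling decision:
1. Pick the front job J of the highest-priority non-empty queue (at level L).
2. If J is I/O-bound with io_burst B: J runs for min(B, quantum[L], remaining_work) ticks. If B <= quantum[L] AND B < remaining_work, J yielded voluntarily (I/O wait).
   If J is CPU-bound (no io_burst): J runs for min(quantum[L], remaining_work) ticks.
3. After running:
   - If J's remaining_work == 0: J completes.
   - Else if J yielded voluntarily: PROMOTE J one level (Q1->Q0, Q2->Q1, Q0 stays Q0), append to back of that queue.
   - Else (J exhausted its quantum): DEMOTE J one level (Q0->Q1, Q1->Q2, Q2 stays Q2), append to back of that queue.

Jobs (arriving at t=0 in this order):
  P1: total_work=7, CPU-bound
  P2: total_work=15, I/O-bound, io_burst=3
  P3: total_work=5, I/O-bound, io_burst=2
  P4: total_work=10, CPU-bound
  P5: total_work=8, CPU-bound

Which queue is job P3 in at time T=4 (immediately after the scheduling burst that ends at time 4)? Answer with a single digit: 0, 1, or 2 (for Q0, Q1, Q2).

Answer: 0

Derivation:
t=0-2: P1@Q0 runs 2, rem=5, quantum used, demote→Q1. Q0=[P2,P3,P4,P5] Q1=[P1] Q2=[]
t=2-4: P2@Q0 runs 2, rem=13, quantum used, demote→Q1. Q0=[P3,P4,P5] Q1=[P1,P2] Q2=[]
t=4-6: P3@Q0 runs 2, rem=3, I/O yield, promote→Q0. Q0=[P4,P5,P3] Q1=[P1,P2] Q2=[]
t=6-8: P4@Q0 runs 2, rem=8, quantum used, demote→Q1. Q0=[P5,P3] Q1=[P1,P2,P4] Q2=[]
t=8-10: P5@Q0 runs 2, rem=6, quantum used, demote→Q1. Q0=[P3] Q1=[P1,P2,P4,P5] Q2=[]
t=10-12: P3@Q0 runs 2, rem=1, I/O yield, promote→Q0. Q0=[P3] Q1=[P1,P2,P4,P5] Q2=[]
t=12-13: P3@Q0 runs 1, rem=0, completes. Q0=[] Q1=[P1,P2,P4,P5] Q2=[]
t=13-17: P1@Q1 runs 4, rem=1, quantum used, demote→Q2. Q0=[] Q1=[P2,P4,P5] Q2=[P1]
t=17-20: P2@Q1 runs 3, rem=10, I/O yield, promote→Q0. Q0=[P2] Q1=[P4,P5] Q2=[P1]
t=20-22: P2@Q0 runs 2, rem=8, quantum used, demote→Q1. Q0=[] Q1=[P4,P5,P2] Q2=[P1]
t=22-26: P4@Q1 runs 4, rem=4, quantum used, demote→Q2. Q0=[] Q1=[P5,P2] Q2=[P1,P4]
t=26-30: P5@Q1 runs 4, rem=2, quantum used, demote→Q2. Q0=[] Q1=[P2] Q2=[P1,P4,P5]
t=30-33: P2@Q1 runs 3, rem=5, I/O yield, promote→Q0. Q0=[P2] Q1=[] Q2=[P1,P4,P5]
t=33-35: P2@Q0 runs 2, rem=3, quantum used, demote→Q1. Q0=[] Q1=[P2] Q2=[P1,P4,P5]
t=35-38: P2@Q1 runs 3, rem=0, completes. Q0=[] Q1=[] Q2=[P1,P4,P5]
t=38-39: P1@Q2 runs 1, rem=0, completes. Q0=[] Q1=[] Q2=[P4,P5]
t=39-43: P4@Q2 runs 4, rem=0, completes. Q0=[] Q1=[] Q2=[P5]
t=43-45: P5@Q2 runs 2, rem=0, completes. Q0=[] Q1=[] Q2=[]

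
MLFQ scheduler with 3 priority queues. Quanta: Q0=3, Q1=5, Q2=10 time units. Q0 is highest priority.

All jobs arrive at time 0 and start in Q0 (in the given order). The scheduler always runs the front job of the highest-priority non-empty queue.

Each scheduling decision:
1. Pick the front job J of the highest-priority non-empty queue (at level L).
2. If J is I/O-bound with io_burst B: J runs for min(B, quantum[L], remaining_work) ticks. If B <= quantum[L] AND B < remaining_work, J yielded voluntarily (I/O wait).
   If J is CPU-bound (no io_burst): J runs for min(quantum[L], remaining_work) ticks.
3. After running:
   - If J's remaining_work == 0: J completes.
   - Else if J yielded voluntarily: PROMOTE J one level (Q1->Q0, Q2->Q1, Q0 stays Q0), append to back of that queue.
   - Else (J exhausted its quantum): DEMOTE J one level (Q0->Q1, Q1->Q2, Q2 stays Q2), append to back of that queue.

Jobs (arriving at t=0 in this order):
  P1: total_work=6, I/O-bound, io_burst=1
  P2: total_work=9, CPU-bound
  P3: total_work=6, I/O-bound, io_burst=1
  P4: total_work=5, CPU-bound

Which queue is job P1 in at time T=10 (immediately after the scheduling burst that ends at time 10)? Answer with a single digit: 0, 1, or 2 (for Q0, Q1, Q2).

t=0-1: P1@Q0 runs 1, rem=5, I/O yield, promote→Q0. Q0=[P2,P3,P4,P1] Q1=[] Q2=[]
t=1-4: P2@Q0 runs 3, rem=6, quantum used, demote→Q1. Q0=[P3,P4,P1] Q1=[P2] Q2=[]
t=4-5: P3@Q0 runs 1, rem=5, I/O yield, promote→Q0. Q0=[P4,P1,P3] Q1=[P2] Q2=[]
t=5-8: P4@Q0 runs 3, rem=2, quantum used, demote→Q1. Q0=[P1,P3] Q1=[P2,P4] Q2=[]
t=8-9: P1@Q0 runs 1, rem=4, I/O yield, promote→Q0. Q0=[P3,P1] Q1=[P2,P4] Q2=[]
t=9-10: P3@Q0 runs 1, rem=4, I/O yield, promote→Q0. Q0=[P1,P3] Q1=[P2,P4] Q2=[]
t=10-11: P1@Q0 runs 1, rem=3, I/O yield, promote→Q0. Q0=[P3,P1] Q1=[P2,P4] Q2=[]
t=11-12: P3@Q0 runs 1, rem=3, I/O yield, promote→Q0. Q0=[P1,P3] Q1=[P2,P4] Q2=[]
t=12-13: P1@Q0 runs 1, rem=2, I/O yield, promote→Q0. Q0=[P3,P1] Q1=[P2,P4] Q2=[]
t=13-14: P3@Q0 runs 1, rem=2, I/O yield, promote→Q0. Q0=[P1,P3] Q1=[P2,P4] Q2=[]
t=14-15: P1@Q0 runs 1, rem=1, I/O yield, promote→Q0. Q0=[P3,P1] Q1=[P2,P4] Q2=[]
t=15-16: P3@Q0 runs 1, rem=1, I/O yield, promote→Q0. Q0=[P1,P3] Q1=[P2,P4] Q2=[]
t=16-17: P1@Q0 runs 1, rem=0, completes. Q0=[P3] Q1=[P2,P4] Q2=[]
t=17-18: P3@Q0 runs 1, rem=0, completes. Q0=[] Q1=[P2,P4] Q2=[]
t=18-23: P2@Q1 runs 5, rem=1, quantum used, demote→Q2. Q0=[] Q1=[P4] Q2=[P2]
t=23-25: P4@Q1 runs 2, rem=0, completes. Q0=[] Q1=[] Q2=[P2]
t=25-26: P2@Q2 runs 1, rem=0, completes. Q0=[] Q1=[] Q2=[]

Answer: 0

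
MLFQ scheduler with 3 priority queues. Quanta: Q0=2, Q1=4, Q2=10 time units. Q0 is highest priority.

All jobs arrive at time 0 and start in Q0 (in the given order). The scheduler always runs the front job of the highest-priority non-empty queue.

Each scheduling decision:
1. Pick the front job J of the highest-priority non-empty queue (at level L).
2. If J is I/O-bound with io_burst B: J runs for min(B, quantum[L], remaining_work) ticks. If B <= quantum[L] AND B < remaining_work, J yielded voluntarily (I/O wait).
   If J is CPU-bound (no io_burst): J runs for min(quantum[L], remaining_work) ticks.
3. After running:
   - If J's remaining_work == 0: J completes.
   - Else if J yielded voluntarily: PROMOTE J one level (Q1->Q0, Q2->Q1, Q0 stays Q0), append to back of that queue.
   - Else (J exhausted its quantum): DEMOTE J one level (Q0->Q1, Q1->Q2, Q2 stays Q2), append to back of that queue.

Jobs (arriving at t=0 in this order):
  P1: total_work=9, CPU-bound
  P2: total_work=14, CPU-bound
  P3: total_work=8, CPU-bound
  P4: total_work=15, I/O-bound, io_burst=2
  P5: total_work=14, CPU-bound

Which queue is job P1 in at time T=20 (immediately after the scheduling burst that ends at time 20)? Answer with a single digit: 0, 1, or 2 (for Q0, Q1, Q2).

t=0-2: P1@Q0 runs 2, rem=7, quantum used, demote→Q1. Q0=[P2,P3,P4,P5] Q1=[P1] Q2=[]
t=2-4: P2@Q0 runs 2, rem=12, quantum used, demote→Q1. Q0=[P3,P4,P5] Q1=[P1,P2] Q2=[]
t=4-6: P3@Q0 runs 2, rem=6, quantum used, demote→Q1. Q0=[P4,P5] Q1=[P1,P2,P3] Q2=[]
t=6-8: P4@Q0 runs 2, rem=13, I/O yield, promote→Q0. Q0=[P5,P4] Q1=[P1,P2,P3] Q2=[]
t=8-10: P5@Q0 runs 2, rem=12, quantum used, demote→Q1. Q0=[P4] Q1=[P1,P2,P3,P5] Q2=[]
t=10-12: P4@Q0 runs 2, rem=11, I/O yield, promote→Q0. Q0=[P4] Q1=[P1,P2,P3,P5] Q2=[]
t=12-14: P4@Q0 runs 2, rem=9, I/O yield, promote→Q0. Q0=[P4] Q1=[P1,P2,P3,P5] Q2=[]
t=14-16: P4@Q0 runs 2, rem=7, I/O yield, promote→Q0. Q0=[P4] Q1=[P1,P2,P3,P5] Q2=[]
t=16-18: P4@Q0 runs 2, rem=5, I/O yield, promote→Q0. Q0=[P4] Q1=[P1,P2,P3,P5] Q2=[]
t=18-20: P4@Q0 runs 2, rem=3, I/O yield, promote→Q0. Q0=[P4] Q1=[P1,P2,P3,P5] Q2=[]
t=20-22: P4@Q0 runs 2, rem=1, I/O yield, promote→Q0. Q0=[P4] Q1=[P1,P2,P3,P5] Q2=[]
t=22-23: P4@Q0 runs 1, rem=0, completes. Q0=[] Q1=[P1,P2,P3,P5] Q2=[]
t=23-27: P1@Q1 runs 4, rem=3, quantum used, demote→Q2. Q0=[] Q1=[P2,P3,P5] Q2=[P1]
t=27-31: P2@Q1 runs 4, rem=8, quantum used, demote→Q2. Q0=[] Q1=[P3,P5] Q2=[P1,P2]
t=31-35: P3@Q1 runs 4, rem=2, quantum used, demote→Q2. Q0=[] Q1=[P5] Q2=[P1,P2,P3]
t=35-39: P5@Q1 runs 4, rem=8, quantum used, demote→Q2. Q0=[] Q1=[] Q2=[P1,P2,P3,P5]
t=39-42: P1@Q2 runs 3, rem=0, completes. Q0=[] Q1=[] Q2=[P2,P3,P5]
t=42-50: P2@Q2 runs 8, rem=0, completes. Q0=[] Q1=[] Q2=[P3,P5]
t=50-52: P3@Q2 runs 2, rem=0, completes. Q0=[] Q1=[] Q2=[P5]
t=52-60: P5@Q2 runs 8, rem=0, completes. Q0=[] Q1=[] Q2=[]

Answer: 1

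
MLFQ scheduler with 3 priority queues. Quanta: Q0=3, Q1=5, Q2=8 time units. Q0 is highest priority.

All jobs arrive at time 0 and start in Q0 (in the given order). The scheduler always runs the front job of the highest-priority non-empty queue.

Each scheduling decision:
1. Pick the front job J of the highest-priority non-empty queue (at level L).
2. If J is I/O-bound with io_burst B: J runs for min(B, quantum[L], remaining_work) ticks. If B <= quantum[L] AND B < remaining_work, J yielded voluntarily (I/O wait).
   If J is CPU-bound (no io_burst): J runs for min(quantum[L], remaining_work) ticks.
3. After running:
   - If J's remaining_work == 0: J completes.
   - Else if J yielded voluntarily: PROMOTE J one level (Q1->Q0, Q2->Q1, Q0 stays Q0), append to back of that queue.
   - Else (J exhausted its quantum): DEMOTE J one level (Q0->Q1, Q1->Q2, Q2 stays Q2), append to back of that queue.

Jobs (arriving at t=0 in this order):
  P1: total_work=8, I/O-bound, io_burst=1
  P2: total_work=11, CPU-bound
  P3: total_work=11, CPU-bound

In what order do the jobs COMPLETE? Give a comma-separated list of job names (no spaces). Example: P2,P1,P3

t=0-1: P1@Q0 runs 1, rem=7, I/O yield, promote→Q0. Q0=[P2,P3,P1] Q1=[] Q2=[]
t=1-4: P2@Q0 runs 3, rem=8, quantum used, demote→Q1. Q0=[P3,P1] Q1=[P2] Q2=[]
t=4-7: P3@Q0 runs 3, rem=8, quantum used, demote→Q1. Q0=[P1] Q1=[P2,P3] Q2=[]
t=7-8: P1@Q0 runs 1, rem=6, I/O yield, promote→Q0. Q0=[P1] Q1=[P2,P3] Q2=[]
t=8-9: P1@Q0 runs 1, rem=5, I/O yield, promote→Q0. Q0=[P1] Q1=[P2,P3] Q2=[]
t=9-10: P1@Q0 runs 1, rem=4, I/O yield, promote→Q0. Q0=[P1] Q1=[P2,P3] Q2=[]
t=10-11: P1@Q0 runs 1, rem=3, I/O yield, promote→Q0. Q0=[P1] Q1=[P2,P3] Q2=[]
t=11-12: P1@Q0 runs 1, rem=2, I/O yield, promote→Q0. Q0=[P1] Q1=[P2,P3] Q2=[]
t=12-13: P1@Q0 runs 1, rem=1, I/O yield, promote→Q0. Q0=[P1] Q1=[P2,P3] Q2=[]
t=13-14: P1@Q0 runs 1, rem=0, completes. Q0=[] Q1=[P2,P3] Q2=[]
t=14-19: P2@Q1 runs 5, rem=3, quantum used, demote→Q2. Q0=[] Q1=[P3] Q2=[P2]
t=19-24: P3@Q1 runs 5, rem=3, quantum used, demote→Q2. Q0=[] Q1=[] Q2=[P2,P3]
t=24-27: P2@Q2 runs 3, rem=0, completes. Q0=[] Q1=[] Q2=[P3]
t=27-30: P3@Q2 runs 3, rem=0, completes. Q0=[] Q1=[] Q2=[]

Answer: P1,P2,P3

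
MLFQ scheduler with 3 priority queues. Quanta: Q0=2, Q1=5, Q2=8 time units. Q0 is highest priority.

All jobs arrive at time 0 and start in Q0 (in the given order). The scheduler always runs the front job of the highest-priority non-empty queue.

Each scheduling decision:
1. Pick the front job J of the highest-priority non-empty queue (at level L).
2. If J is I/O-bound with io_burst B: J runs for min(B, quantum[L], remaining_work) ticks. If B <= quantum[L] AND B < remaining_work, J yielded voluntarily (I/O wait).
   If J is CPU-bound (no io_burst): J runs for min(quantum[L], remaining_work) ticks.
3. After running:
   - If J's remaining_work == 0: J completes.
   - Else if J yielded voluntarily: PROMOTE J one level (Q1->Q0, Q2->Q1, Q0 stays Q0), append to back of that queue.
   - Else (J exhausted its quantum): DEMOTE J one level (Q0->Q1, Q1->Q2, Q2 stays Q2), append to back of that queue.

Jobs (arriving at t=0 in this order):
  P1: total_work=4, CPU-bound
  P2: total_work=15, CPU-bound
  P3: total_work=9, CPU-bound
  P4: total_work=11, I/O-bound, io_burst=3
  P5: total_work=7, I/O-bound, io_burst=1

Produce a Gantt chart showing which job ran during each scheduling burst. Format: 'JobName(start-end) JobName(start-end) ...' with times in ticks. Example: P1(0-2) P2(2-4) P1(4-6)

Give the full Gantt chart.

Answer: P1(0-2) P2(2-4) P3(4-6) P4(6-8) P5(8-9) P5(9-10) P5(10-11) P5(11-12) P5(12-13) P5(13-14) P5(14-15) P1(15-17) P2(17-22) P3(22-27) P4(27-30) P4(30-32) P4(32-35) P4(35-36) P2(36-44) P3(44-46)

Derivation:
t=0-2: P1@Q0 runs 2, rem=2, quantum used, demote→Q1. Q0=[P2,P3,P4,P5] Q1=[P1] Q2=[]
t=2-4: P2@Q0 runs 2, rem=13, quantum used, demote→Q1. Q0=[P3,P4,P5] Q1=[P1,P2] Q2=[]
t=4-6: P3@Q0 runs 2, rem=7, quantum used, demote→Q1. Q0=[P4,P5] Q1=[P1,P2,P3] Q2=[]
t=6-8: P4@Q0 runs 2, rem=9, quantum used, demote→Q1. Q0=[P5] Q1=[P1,P2,P3,P4] Q2=[]
t=8-9: P5@Q0 runs 1, rem=6, I/O yield, promote→Q0. Q0=[P5] Q1=[P1,P2,P3,P4] Q2=[]
t=9-10: P5@Q0 runs 1, rem=5, I/O yield, promote→Q0. Q0=[P5] Q1=[P1,P2,P3,P4] Q2=[]
t=10-11: P5@Q0 runs 1, rem=4, I/O yield, promote→Q0. Q0=[P5] Q1=[P1,P2,P3,P4] Q2=[]
t=11-12: P5@Q0 runs 1, rem=3, I/O yield, promote→Q0. Q0=[P5] Q1=[P1,P2,P3,P4] Q2=[]
t=12-13: P5@Q0 runs 1, rem=2, I/O yield, promote→Q0. Q0=[P5] Q1=[P1,P2,P3,P4] Q2=[]
t=13-14: P5@Q0 runs 1, rem=1, I/O yield, promote→Q0. Q0=[P5] Q1=[P1,P2,P3,P4] Q2=[]
t=14-15: P5@Q0 runs 1, rem=0, completes. Q0=[] Q1=[P1,P2,P3,P4] Q2=[]
t=15-17: P1@Q1 runs 2, rem=0, completes. Q0=[] Q1=[P2,P3,P4] Q2=[]
t=17-22: P2@Q1 runs 5, rem=8, quantum used, demote→Q2. Q0=[] Q1=[P3,P4] Q2=[P2]
t=22-27: P3@Q1 runs 5, rem=2, quantum used, demote→Q2. Q0=[] Q1=[P4] Q2=[P2,P3]
t=27-30: P4@Q1 runs 3, rem=6, I/O yield, promote→Q0. Q0=[P4] Q1=[] Q2=[P2,P3]
t=30-32: P4@Q0 runs 2, rem=4, quantum used, demote→Q1. Q0=[] Q1=[P4] Q2=[P2,P3]
t=32-35: P4@Q1 runs 3, rem=1, I/O yield, promote→Q0. Q0=[P4] Q1=[] Q2=[P2,P3]
t=35-36: P4@Q0 runs 1, rem=0, completes. Q0=[] Q1=[] Q2=[P2,P3]
t=36-44: P2@Q2 runs 8, rem=0, completes. Q0=[] Q1=[] Q2=[P3]
t=44-46: P3@Q2 runs 2, rem=0, completes. Q0=[] Q1=[] Q2=[]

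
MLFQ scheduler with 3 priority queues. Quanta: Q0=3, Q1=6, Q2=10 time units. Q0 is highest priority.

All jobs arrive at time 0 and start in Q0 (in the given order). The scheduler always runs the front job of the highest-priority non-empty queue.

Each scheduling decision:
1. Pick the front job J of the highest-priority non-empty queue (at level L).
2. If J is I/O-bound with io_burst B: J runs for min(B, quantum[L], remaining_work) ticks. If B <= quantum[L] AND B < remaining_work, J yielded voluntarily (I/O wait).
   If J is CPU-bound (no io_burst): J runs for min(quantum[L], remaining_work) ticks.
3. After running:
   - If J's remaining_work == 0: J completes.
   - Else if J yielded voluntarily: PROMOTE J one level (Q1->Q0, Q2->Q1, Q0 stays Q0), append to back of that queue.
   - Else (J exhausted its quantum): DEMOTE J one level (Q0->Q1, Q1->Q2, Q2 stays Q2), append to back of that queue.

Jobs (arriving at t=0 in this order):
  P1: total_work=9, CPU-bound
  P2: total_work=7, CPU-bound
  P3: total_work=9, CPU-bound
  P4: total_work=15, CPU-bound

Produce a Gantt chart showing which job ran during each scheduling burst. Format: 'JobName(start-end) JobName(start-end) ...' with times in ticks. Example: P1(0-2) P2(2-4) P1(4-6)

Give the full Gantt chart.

Answer: P1(0-3) P2(3-6) P3(6-9) P4(9-12) P1(12-18) P2(18-22) P3(22-28) P4(28-34) P4(34-40)

Derivation:
t=0-3: P1@Q0 runs 3, rem=6, quantum used, demote→Q1. Q0=[P2,P3,P4] Q1=[P1] Q2=[]
t=3-6: P2@Q0 runs 3, rem=4, quantum used, demote→Q1. Q0=[P3,P4] Q1=[P1,P2] Q2=[]
t=6-9: P3@Q0 runs 3, rem=6, quantum used, demote→Q1. Q0=[P4] Q1=[P1,P2,P3] Q2=[]
t=9-12: P4@Q0 runs 3, rem=12, quantum used, demote→Q1. Q0=[] Q1=[P1,P2,P3,P4] Q2=[]
t=12-18: P1@Q1 runs 6, rem=0, completes. Q0=[] Q1=[P2,P3,P4] Q2=[]
t=18-22: P2@Q1 runs 4, rem=0, completes. Q0=[] Q1=[P3,P4] Q2=[]
t=22-28: P3@Q1 runs 6, rem=0, completes. Q0=[] Q1=[P4] Q2=[]
t=28-34: P4@Q1 runs 6, rem=6, quantum used, demote→Q2. Q0=[] Q1=[] Q2=[P4]
t=34-40: P4@Q2 runs 6, rem=0, completes. Q0=[] Q1=[] Q2=[]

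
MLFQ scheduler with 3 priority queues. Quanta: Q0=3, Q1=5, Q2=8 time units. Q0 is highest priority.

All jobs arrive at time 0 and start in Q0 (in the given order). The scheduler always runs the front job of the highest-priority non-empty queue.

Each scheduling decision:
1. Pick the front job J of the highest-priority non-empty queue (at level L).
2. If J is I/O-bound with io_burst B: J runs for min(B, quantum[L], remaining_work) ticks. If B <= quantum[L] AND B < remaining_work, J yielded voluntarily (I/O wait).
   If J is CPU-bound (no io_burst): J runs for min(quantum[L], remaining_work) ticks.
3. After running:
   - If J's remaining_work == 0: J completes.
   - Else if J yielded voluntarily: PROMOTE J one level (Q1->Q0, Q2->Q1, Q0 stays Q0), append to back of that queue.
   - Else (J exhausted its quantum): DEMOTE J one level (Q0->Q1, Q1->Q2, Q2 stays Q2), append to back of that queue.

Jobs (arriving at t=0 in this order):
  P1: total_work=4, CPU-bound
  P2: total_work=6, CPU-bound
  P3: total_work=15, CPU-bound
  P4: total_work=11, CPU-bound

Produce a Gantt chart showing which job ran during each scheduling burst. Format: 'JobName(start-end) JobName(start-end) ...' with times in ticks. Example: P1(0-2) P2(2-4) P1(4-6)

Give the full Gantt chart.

t=0-3: P1@Q0 runs 3, rem=1, quantum used, demote→Q1. Q0=[P2,P3,P4] Q1=[P1] Q2=[]
t=3-6: P2@Q0 runs 3, rem=3, quantum used, demote→Q1. Q0=[P3,P4] Q1=[P1,P2] Q2=[]
t=6-9: P3@Q0 runs 3, rem=12, quantum used, demote→Q1. Q0=[P4] Q1=[P1,P2,P3] Q2=[]
t=9-12: P4@Q0 runs 3, rem=8, quantum used, demote→Q1. Q0=[] Q1=[P1,P2,P3,P4] Q2=[]
t=12-13: P1@Q1 runs 1, rem=0, completes. Q0=[] Q1=[P2,P3,P4] Q2=[]
t=13-16: P2@Q1 runs 3, rem=0, completes. Q0=[] Q1=[P3,P4] Q2=[]
t=16-21: P3@Q1 runs 5, rem=7, quantum used, demote→Q2. Q0=[] Q1=[P4] Q2=[P3]
t=21-26: P4@Q1 runs 5, rem=3, quantum used, demote→Q2. Q0=[] Q1=[] Q2=[P3,P4]
t=26-33: P3@Q2 runs 7, rem=0, completes. Q0=[] Q1=[] Q2=[P4]
t=33-36: P4@Q2 runs 3, rem=0, completes. Q0=[] Q1=[] Q2=[]

Answer: P1(0-3) P2(3-6) P3(6-9) P4(9-12) P1(12-13) P2(13-16) P3(16-21) P4(21-26) P3(26-33) P4(33-36)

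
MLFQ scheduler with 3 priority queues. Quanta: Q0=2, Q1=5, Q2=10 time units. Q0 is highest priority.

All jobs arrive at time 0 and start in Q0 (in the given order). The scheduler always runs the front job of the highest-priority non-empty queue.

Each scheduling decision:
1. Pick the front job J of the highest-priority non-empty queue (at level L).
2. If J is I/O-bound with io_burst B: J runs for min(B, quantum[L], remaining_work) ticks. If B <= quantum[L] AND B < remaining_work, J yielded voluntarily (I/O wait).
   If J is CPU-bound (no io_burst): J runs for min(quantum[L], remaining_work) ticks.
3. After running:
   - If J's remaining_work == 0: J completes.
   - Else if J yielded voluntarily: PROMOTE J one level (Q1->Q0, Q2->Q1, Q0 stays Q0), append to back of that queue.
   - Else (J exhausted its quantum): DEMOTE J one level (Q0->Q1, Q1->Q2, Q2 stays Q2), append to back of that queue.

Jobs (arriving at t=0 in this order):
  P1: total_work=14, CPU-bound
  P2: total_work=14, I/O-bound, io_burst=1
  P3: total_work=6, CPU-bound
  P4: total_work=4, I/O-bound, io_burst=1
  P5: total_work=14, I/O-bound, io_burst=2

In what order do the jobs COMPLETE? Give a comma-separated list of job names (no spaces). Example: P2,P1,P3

Answer: P4,P5,P2,P3,P1

Derivation:
t=0-2: P1@Q0 runs 2, rem=12, quantum used, demote→Q1. Q0=[P2,P3,P4,P5] Q1=[P1] Q2=[]
t=2-3: P2@Q0 runs 1, rem=13, I/O yield, promote→Q0. Q0=[P3,P4,P5,P2] Q1=[P1] Q2=[]
t=3-5: P3@Q0 runs 2, rem=4, quantum used, demote→Q1. Q0=[P4,P5,P2] Q1=[P1,P3] Q2=[]
t=5-6: P4@Q0 runs 1, rem=3, I/O yield, promote→Q0. Q0=[P5,P2,P4] Q1=[P1,P3] Q2=[]
t=6-8: P5@Q0 runs 2, rem=12, I/O yield, promote→Q0. Q0=[P2,P4,P5] Q1=[P1,P3] Q2=[]
t=8-9: P2@Q0 runs 1, rem=12, I/O yield, promote→Q0. Q0=[P4,P5,P2] Q1=[P1,P3] Q2=[]
t=9-10: P4@Q0 runs 1, rem=2, I/O yield, promote→Q0. Q0=[P5,P2,P4] Q1=[P1,P3] Q2=[]
t=10-12: P5@Q0 runs 2, rem=10, I/O yield, promote→Q0. Q0=[P2,P4,P5] Q1=[P1,P3] Q2=[]
t=12-13: P2@Q0 runs 1, rem=11, I/O yield, promote→Q0. Q0=[P4,P5,P2] Q1=[P1,P3] Q2=[]
t=13-14: P4@Q0 runs 1, rem=1, I/O yield, promote→Q0. Q0=[P5,P2,P4] Q1=[P1,P3] Q2=[]
t=14-16: P5@Q0 runs 2, rem=8, I/O yield, promote→Q0. Q0=[P2,P4,P5] Q1=[P1,P3] Q2=[]
t=16-17: P2@Q0 runs 1, rem=10, I/O yield, promote→Q0. Q0=[P4,P5,P2] Q1=[P1,P3] Q2=[]
t=17-18: P4@Q0 runs 1, rem=0, completes. Q0=[P5,P2] Q1=[P1,P3] Q2=[]
t=18-20: P5@Q0 runs 2, rem=6, I/O yield, promote→Q0. Q0=[P2,P5] Q1=[P1,P3] Q2=[]
t=20-21: P2@Q0 runs 1, rem=9, I/O yield, promote→Q0. Q0=[P5,P2] Q1=[P1,P3] Q2=[]
t=21-23: P5@Q0 runs 2, rem=4, I/O yield, promote→Q0. Q0=[P2,P5] Q1=[P1,P3] Q2=[]
t=23-24: P2@Q0 runs 1, rem=8, I/O yield, promote→Q0. Q0=[P5,P2] Q1=[P1,P3] Q2=[]
t=24-26: P5@Q0 runs 2, rem=2, I/O yield, promote→Q0. Q0=[P2,P5] Q1=[P1,P3] Q2=[]
t=26-27: P2@Q0 runs 1, rem=7, I/O yield, promote→Q0. Q0=[P5,P2] Q1=[P1,P3] Q2=[]
t=27-29: P5@Q0 runs 2, rem=0, completes. Q0=[P2] Q1=[P1,P3] Q2=[]
t=29-30: P2@Q0 runs 1, rem=6, I/O yield, promote→Q0. Q0=[P2] Q1=[P1,P3] Q2=[]
t=30-31: P2@Q0 runs 1, rem=5, I/O yield, promote→Q0. Q0=[P2] Q1=[P1,P3] Q2=[]
t=31-32: P2@Q0 runs 1, rem=4, I/O yield, promote→Q0. Q0=[P2] Q1=[P1,P3] Q2=[]
t=32-33: P2@Q0 runs 1, rem=3, I/O yield, promote→Q0. Q0=[P2] Q1=[P1,P3] Q2=[]
t=33-34: P2@Q0 runs 1, rem=2, I/O yield, promote→Q0. Q0=[P2] Q1=[P1,P3] Q2=[]
t=34-35: P2@Q0 runs 1, rem=1, I/O yield, promote→Q0. Q0=[P2] Q1=[P1,P3] Q2=[]
t=35-36: P2@Q0 runs 1, rem=0, completes. Q0=[] Q1=[P1,P3] Q2=[]
t=36-41: P1@Q1 runs 5, rem=7, quantum used, demote→Q2. Q0=[] Q1=[P3] Q2=[P1]
t=41-45: P3@Q1 runs 4, rem=0, completes. Q0=[] Q1=[] Q2=[P1]
t=45-52: P1@Q2 runs 7, rem=0, completes. Q0=[] Q1=[] Q2=[]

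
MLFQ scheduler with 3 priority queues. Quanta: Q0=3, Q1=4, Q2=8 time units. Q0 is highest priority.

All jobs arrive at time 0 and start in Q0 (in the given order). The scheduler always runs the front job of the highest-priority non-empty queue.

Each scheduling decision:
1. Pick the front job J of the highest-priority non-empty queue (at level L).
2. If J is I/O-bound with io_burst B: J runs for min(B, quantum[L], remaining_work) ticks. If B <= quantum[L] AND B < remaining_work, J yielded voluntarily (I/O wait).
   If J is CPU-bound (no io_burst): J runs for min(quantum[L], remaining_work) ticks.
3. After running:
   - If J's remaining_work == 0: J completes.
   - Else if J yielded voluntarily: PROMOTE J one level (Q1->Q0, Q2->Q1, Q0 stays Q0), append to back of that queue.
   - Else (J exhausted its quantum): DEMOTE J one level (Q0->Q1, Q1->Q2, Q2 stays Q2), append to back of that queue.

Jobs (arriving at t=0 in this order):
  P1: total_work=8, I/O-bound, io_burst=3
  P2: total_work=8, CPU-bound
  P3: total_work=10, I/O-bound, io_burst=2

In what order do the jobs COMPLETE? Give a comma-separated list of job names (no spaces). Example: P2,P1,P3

Answer: P1,P3,P2

Derivation:
t=0-3: P1@Q0 runs 3, rem=5, I/O yield, promote→Q0. Q0=[P2,P3,P1] Q1=[] Q2=[]
t=3-6: P2@Q0 runs 3, rem=5, quantum used, demote→Q1. Q0=[P3,P1] Q1=[P2] Q2=[]
t=6-8: P3@Q0 runs 2, rem=8, I/O yield, promote→Q0. Q0=[P1,P3] Q1=[P2] Q2=[]
t=8-11: P1@Q0 runs 3, rem=2, I/O yield, promote→Q0. Q0=[P3,P1] Q1=[P2] Q2=[]
t=11-13: P3@Q0 runs 2, rem=6, I/O yield, promote→Q0. Q0=[P1,P3] Q1=[P2] Q2=[]
t=13-15: P1@Q0 runs 2, rem=0, completes. Q0=[P3] Q1=[P2] Q2=[]
t=15-17: P3@Q0 runs 2, rem=4, I/O yield, promote→Q0. Q0=[P3] Q1=[P2] Q2=[]
t=17-19: P3@Q0 runs 2, rem=2, I/O yield, promote→Q0. Q0=[P3] Q1=[P2] Q2=[]
t=19-21: P3@Q0 runs 2, rem=0, completes. Q0=[] Q1=[P2] Q2=[]
t=21-25: P2@Q1 runs 4, rem=1, quantum used, demote→Q2. Q0=[] Q1=[] Q2=[P2]
t=25-26: P2@Q2 runs 1, rem=0, completes. Q0=[] Q1=[] Q2=[]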